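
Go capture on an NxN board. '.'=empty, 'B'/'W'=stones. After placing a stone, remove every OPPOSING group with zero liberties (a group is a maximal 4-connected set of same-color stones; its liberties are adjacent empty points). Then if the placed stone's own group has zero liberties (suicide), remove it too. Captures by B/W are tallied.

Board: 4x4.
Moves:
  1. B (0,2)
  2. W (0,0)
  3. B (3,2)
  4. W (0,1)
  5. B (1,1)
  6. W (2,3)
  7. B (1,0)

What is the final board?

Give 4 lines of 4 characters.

Answer: ..B.
BB..
...W
..B.

Derivation:
Move 1: B@(0,2) -> caps B=0 W=0
Move 2: W@(0,0) -> caps B=0 W=0
Move 3: B@(3,2) -> caps B=0 W=0
Move 4: W@(0,1) -> caps B=0 W=0
Move 5: B@(1,1) -> caps B=0 W=0
Move 6: W@(2,3) -> caps B=0 W=0
Move 7: B@(1,0) -> caps B=2 W=0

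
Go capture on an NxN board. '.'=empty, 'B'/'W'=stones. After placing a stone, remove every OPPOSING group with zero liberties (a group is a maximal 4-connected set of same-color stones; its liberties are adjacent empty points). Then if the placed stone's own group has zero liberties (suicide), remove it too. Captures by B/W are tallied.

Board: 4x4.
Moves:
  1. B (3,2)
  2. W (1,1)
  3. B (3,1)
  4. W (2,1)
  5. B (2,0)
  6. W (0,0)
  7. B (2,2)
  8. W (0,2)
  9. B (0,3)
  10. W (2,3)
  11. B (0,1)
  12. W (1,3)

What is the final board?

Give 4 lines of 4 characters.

Answer: W.W.
.W.W
BWBW
.BB.

Derivation:
Move 1: B@(3,2) -> caps B=0 W=0
Move 2: W@(1,1) -> caps B=0 W=0
Move 3: B@(3,1) -> caps B=0 W=0
Move 4: W@(2,1) -> caps B=0 W=0
Move 5: B@(2,0) -> caps B=0 W=0
Move 6: W@(0,0) -> caps B=0 W=0
Move 7: B@(2,2) -> caps B=0 W=0
Move 8: W@(0,2) -> caps B=0 W=0
Move 9: B@(0,3) -> caps B=0 W=0
Move 10: W@(2,3) -> caps B=0 W=0
Move 11: B@(0,1) -> caps B=0 W=0
Move 12: W@(1,3) -> caps B=0 W=1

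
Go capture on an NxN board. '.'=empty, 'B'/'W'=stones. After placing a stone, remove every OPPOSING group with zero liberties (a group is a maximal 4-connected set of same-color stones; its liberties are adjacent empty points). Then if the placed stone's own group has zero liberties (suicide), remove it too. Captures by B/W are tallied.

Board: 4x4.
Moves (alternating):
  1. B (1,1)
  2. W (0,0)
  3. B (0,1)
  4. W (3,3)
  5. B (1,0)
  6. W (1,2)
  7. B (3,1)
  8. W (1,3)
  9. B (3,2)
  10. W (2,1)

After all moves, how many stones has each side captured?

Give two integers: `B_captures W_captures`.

Answer: 1 0

Derivation:
Move 1: B@(1,1) -> caps B=0 W=0
Move 2: W@(0,0) -> caps B=0 W=0
Move 3: B@(0,1) -> caps B=0 W=0
Move 4: W@(3,3) -> caps B=0 W=0
Move 5: B@(1,0) -> caps B=1 W=0
Move 6: W@(1,2) -> caps B=1 W=0
Move 7: B@(3,1) -> caps B=1 W=0
Move 8: W@(1,3) -> caps B=1 W=0
Move 9: B@(3,2) -> caps B=1 W=0
Move 10: W@(2,1) -> caps B=1 W=0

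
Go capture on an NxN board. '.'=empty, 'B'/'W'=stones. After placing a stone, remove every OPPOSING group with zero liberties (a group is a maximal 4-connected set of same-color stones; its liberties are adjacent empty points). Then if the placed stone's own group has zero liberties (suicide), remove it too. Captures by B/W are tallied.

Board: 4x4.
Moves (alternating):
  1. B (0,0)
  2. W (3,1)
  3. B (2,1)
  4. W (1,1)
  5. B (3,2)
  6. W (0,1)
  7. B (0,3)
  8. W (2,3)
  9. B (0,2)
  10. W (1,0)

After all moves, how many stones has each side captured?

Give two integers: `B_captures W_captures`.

Move 1: B@(0,0) -> caps B=0 W=0
Move 2: W@(3,1) -> caps B=0 W=0
Move 3: B@(2,1) -> caps B=0 W=0
Move 4: W@(1,1) -> caps B=0 W=0
Move 5: B@(3,2) -> caps B=0 W=0
Move 6: W@(0,1) -> caps B=0 W=0
Move 7: B@(0,3) -> caps B=0 W=0
Move 8: W@(2,3) -> caps B=0 W=0
Move 9: B@(0,2) -> caps B=0 W=0
Move 10: W@(1,0) -> caps B=0 W=1

Answer: 0 1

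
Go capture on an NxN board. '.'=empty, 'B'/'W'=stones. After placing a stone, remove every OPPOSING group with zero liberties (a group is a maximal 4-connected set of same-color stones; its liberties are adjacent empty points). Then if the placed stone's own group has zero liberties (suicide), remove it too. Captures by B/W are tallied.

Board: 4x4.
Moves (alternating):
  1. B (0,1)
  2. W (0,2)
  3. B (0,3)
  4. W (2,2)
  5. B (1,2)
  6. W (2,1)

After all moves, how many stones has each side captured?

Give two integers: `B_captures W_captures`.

Answer: 1 0

Derivation:
Move 1: B@(0,1) -> caps B=0 W=0
Move 2: W@(0,2) -> caps B=0 W=0
Move 3: B@(0,3) -> caps B=0 W=0
Move 4: W@(2,2) -> caps B=0 W=0
Move 5: B@(1,2) -> caps B=1 W=0
Move 6: W@(2,1) -> caps B=1 W=0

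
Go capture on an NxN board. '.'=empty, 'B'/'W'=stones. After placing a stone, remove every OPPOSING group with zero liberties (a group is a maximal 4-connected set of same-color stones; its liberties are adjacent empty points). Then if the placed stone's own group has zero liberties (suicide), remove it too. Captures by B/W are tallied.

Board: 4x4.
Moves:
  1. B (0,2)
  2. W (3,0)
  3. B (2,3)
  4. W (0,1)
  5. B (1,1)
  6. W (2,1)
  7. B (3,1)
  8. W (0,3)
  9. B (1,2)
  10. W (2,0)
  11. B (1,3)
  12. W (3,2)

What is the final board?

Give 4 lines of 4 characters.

Move 1: B@(0,2) -> caps B=0 W=0
Move 2: W@(3,0) -> caps B=0 W=0
Move 3: B@(2,3) -> caps B=0 W=0
Move 4: W@(0,1) -> caps B=0 W=0
Move 5: B@(1,1) -> caps B=0 W=0
Move 6: W@(2,1) -> caps B=0 W=0
Move 7: B@(3,1) -> caps B=0 W=0
Move 8: W@(0,3) -> caps B=0 W=0
Move 9: B@(1,2) -> caps B=0 W=0
Move 10: W@(2,0) -> caps B=0 W=0
Move 11: B@(1,3) -> caps B=1 W=0
Move 12: W@(3,2) -> caps B=1 W=1

Answer: .WB.
.BBB
WW.B
W.W.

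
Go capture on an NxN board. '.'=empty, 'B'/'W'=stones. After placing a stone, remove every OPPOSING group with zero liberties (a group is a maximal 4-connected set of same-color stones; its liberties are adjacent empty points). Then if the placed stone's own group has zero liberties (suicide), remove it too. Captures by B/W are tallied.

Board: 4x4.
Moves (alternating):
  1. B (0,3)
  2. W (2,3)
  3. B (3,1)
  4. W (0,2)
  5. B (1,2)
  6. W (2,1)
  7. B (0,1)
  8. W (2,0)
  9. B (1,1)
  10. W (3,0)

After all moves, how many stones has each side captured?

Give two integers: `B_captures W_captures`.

Answer: 1 0

Derivation:
Move 1: B@(0,3) -> caps B=0 W=0
Move 2: W@(2,3) -> caps B=0 W=0
Move 3: B@(3,1) -> caps B=0 W=0
Move 4: W@(0,2) -> caps B=0 W=0
Move 5: B@(1,2) -> caps B=0 W=0
Move 6: W@(2,1) -> caps B=0 W=0
Move 7: B@(0,1) -> caps B=1 W=0
Move 8: W@(2,0) -> caps B=1 W=0
Move 9: B@(1,1) -> caps B=1 W=0
Move 10: W@(3,0) -> caps B=1 W=0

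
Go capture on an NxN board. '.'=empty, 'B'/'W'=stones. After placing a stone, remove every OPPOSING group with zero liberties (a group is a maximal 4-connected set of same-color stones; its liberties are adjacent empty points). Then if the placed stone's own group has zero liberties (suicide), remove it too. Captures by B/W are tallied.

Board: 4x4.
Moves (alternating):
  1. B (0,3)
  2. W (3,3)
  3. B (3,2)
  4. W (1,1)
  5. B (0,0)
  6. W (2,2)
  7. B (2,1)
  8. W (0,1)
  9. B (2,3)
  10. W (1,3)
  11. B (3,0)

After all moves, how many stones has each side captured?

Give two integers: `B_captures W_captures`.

Answer: 1 0

Derivation:
Move 1: B@(0,3) -> caps B=0 W=0
Move 2: W@(3,3) -> caps B=0 W=0
Move 3: B@(3,2) -> caps B=0 W=0
Move 4: W@(1,1) -> caps B=0 W=0
Move 5: B@(0,0) -> caps B=0 W=0
Move 6: W@(2,2) -> caps B=0 W=0
Move 7: B@(2,1) -> caps B=0 W=0
Move 8: W@(0,1) -> caps B=0 W=0
Move 9: B@(2,3) -> caps B=1 W=0
Move 10: W@(1,3) -> caps B=1 W=0
Move 11: B@(3,0) -> caps B=1 W=0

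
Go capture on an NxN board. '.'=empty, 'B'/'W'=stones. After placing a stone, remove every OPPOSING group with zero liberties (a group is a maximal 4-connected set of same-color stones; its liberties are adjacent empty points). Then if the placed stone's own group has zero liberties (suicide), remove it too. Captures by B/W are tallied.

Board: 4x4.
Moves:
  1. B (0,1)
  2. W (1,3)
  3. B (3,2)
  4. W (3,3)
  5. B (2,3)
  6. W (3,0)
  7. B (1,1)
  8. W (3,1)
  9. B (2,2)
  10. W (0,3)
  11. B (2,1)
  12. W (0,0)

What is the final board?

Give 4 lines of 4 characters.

Answer: WB.W
.B.W
.BBB
WWB.

Derivation:
Move 1: B@(0,1) -> caps B=0 W=0
Move 2: W@(1,3) -> caps B=0 W=0
Move 3: B@(3,2) -> caps B=0 W=0
Move 4: W@(3,3) -> caps B=0 W=0
Move 5: B@(2,3) -> caps B=1 W=0
Move 6: W@(3,0) -> caps B=1 W=0
Move 7: B@(1,1) -> caps B=1 W=0
Move 8: W@(3,1) -> caps B=1 W=0
Move 9: B@(2,2) -> caps B=1 W=0
Move 10: W@(0,3) -> caps B=1 W=0
Move 11: B@(2,1) -> caps B=1 W=0
Move 12: W@(0,0) -> caps B=1 W=0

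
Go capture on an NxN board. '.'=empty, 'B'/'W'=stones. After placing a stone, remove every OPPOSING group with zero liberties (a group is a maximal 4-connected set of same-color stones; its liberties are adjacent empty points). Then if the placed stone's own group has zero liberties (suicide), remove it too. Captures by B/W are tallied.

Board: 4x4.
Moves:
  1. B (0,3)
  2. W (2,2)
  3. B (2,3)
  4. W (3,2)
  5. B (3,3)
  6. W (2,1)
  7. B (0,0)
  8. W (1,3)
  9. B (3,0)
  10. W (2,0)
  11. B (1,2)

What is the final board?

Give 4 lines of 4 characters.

Answer: B..B
..BW
WWW.
B.W.

Derivation:
Move 1: B@(0,3) -> caps B=0 W=0
Move 2: W@(2,2) -> caps B=0 W=0
Move 3: B@(2,3) -> caps B=0 W=0
Move 4: W@(3,2) -> caps B=0 W=0
Move 5: B@(3,3) -> caps B=0 W=0
Move 6: W@(2,1) -> caps B=0 W=0
Move 7: B@(0,0) -> caps B=0 W=0
Move 8: W@(1,3) -> caps B=0 W=2
Move 9: B@(3,0) -> caps B=0 W=2
Move 10: W@(2,0) -> caps B=0 W=2
Move 11: B@(1,2) -> caps B=0 W=2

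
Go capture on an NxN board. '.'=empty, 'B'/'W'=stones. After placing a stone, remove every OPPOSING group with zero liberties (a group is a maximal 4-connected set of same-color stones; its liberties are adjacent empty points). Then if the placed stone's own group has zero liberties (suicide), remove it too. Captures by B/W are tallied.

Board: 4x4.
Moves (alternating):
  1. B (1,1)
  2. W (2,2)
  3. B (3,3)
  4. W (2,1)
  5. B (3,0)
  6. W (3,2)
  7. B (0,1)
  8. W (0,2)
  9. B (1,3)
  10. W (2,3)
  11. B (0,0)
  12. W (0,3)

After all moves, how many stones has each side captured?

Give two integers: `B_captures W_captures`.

Answer: 0 1

Derivation:
Move 1: B@(1,1) -> caps B=0 W=0
Move 2: W@(2,2) -> caps B=0 W=0
Move 3: B@(3,3) -> caps B=0 W=0
Move 4: W@(2,1) -> caps B=0 W=0
Move 5: B@(3,0) -> caps B=0 W=0
Move 6: W@(3,2) -> caps B=0 W=0
Move 7: B@(0,1) -> caps B=0 W=0
Move 8: W@(0,2) -> caps B=0 W=0
Move 9: B@(1,3) -> caps B=0 W=0
Move 10: W@(2,3) -> caps B=0 W=1
Move 11: B@(0,0) -> caps B=0 W=1
Move 12: W@(0,3) -> caps B=0 W=1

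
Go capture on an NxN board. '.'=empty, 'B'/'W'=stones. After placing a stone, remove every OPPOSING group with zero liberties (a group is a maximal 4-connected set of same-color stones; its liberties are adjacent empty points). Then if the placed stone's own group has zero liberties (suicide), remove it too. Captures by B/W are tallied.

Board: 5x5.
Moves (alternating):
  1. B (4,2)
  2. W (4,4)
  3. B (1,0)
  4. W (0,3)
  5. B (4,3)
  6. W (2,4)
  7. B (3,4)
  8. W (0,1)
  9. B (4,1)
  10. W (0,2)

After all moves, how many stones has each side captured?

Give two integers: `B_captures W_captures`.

Answer: 1 0

Derivation:
Move 1: B@(4,2) -> caps B=0 W=0
Move 2: W@(4,4) -> caps B=0 W=0
Move 3: B@(1,0) -> caps B=0 W=0
Move 4: W@(0,3) -> caps B=0 W=0
Move 5: B@(4,3) -> caps B=0 W=0
Move 6: W@(2,4) -> caps B=0 W=0
Move 7: B@(3,4) -> caps B=1 W=0
Move 8: W@(0,1) -> caps B=1 W=0
Move 9: B@(4,1) -> caps B=1 W=0
Move 10: W@(0,2) -> caps B=1 W=0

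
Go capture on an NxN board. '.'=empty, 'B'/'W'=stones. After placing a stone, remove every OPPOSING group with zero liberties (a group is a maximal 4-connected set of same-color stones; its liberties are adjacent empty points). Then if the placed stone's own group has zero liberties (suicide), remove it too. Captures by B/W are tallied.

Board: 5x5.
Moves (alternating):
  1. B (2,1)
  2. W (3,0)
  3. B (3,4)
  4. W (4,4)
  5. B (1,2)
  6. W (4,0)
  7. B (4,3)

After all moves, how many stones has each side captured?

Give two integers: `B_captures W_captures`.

Move 1: B@(2,1) -> caps B=0 W=0
Move 2: W@(3,0) -> caps B=0 W=0
Move 3: B@(3,4) -> caps B=0 W=0
Move 4: W@(4,4) -> caps B=0 W=0
Move 5: B@(1,2) -> caps B=0 W=0
Move 6: W@(4,0) -> caps B=0 W=0
Move 7: B@(4,3) -> caps B=1 W=0

Answer: 1 0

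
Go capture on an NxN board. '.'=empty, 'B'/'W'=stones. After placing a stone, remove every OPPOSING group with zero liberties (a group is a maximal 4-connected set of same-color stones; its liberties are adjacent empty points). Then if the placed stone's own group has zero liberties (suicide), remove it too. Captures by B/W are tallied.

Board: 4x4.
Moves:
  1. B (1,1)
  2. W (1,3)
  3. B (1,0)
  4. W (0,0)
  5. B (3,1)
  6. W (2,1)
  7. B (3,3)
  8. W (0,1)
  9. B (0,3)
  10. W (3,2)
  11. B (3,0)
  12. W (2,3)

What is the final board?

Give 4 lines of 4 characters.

Answer: WW.B
BB.W
.W.W
BBW.

Derivation:
Move 1: B@(1,1) -> caps B=0 W=0
Move 2: W@(1,3) -> caps B=0 W=0
Move 3: B@(1,0) -> caps B=0 W=0
Move 4: W@(0,0) -> caps B=0 W=0
Move 5: B@(3,1) -> caps B=0 W=0
Move 6: W@(2,1) -> caps B=0 W=0
Move 7: B@(3,3) -> caps B=0 W=0
Move 8: W@(0,1) -> caps B=0 W=0
Move 9: B@(0,3) -> caps B=0 W=0
Move 10: W@(3,2) -> caps B=0 W=0
Move 11: B@(3,0) -> caps B=0 W=0
Move 12: W@(2,3) -> caps B=0 W=1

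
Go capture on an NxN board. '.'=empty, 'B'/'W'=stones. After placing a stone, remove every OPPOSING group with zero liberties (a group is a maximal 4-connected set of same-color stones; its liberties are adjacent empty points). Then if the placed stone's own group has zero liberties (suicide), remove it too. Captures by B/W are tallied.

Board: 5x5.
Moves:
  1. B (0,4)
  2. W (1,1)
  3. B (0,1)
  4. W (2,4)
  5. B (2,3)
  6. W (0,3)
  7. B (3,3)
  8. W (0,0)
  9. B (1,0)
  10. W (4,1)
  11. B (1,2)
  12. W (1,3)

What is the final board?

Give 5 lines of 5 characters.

Answer: .B.WB
BWBW.
...BW
...B.
.W...

Derivation:
Move 1: B@(0,4) -> caps B=0 W=0
Move 2: W@(1,1) -> caps B=0 W=0
Move 3: B@(0,1) -> caps B=0 W=0
Move 4: W@(2,4) -> caps B=0 W=0
Move 5: B@(2,3) -> caps B=0 W=0
Move 6: W@(0,3) -> caps B=0 W=0
Move 7: B@(3,3) -> caps B=0 W=0
Move 8: W@(0,0) -> caps B=0 W=0
Move 9: B@(1,0) -> caps B=1 W=0
Move 10: W@(4,1) -> caps B=1 W=0
Move 11: B@(1,2) -> caps B=1 W=0
Move 12: W@(1,3) -> caps B=1 W=0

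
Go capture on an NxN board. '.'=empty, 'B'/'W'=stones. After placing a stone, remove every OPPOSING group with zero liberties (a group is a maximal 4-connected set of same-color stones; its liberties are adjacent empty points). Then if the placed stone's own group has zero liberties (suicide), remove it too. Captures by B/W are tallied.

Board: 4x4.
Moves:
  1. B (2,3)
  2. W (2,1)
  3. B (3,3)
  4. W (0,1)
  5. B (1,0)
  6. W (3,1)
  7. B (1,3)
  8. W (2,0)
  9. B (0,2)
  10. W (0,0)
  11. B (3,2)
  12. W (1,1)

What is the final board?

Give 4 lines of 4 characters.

Move 1: B@(2,3) -> caps B=0 W=0
Move 2: W@(2,1) -> caps B=0 W=0
Move 3: B@(3,3) -> caps B=0 W=0
Move 4: W@(0,1) -> caps B=0 W=0
Move 5: B@(1,0) -> caps B=0 W=0
Move 6: W@(3,1) -> caps B=0 W=0
Move 7: B@(1,3) -> caps B=0 W=0
Move 8: W@(2,0) -> caps B=0 W=0
Move 9: B@(0,2) -> caps B=0 W=0
Move 10: W@(0,0) -> caps B=0 W=0
Move 11: B@(3,2) -> caps B=0 W=0
Move 12: W@(1,1) -> caps B=0 W=1

Answer: WWB.
.W.B
WW.B
.WBB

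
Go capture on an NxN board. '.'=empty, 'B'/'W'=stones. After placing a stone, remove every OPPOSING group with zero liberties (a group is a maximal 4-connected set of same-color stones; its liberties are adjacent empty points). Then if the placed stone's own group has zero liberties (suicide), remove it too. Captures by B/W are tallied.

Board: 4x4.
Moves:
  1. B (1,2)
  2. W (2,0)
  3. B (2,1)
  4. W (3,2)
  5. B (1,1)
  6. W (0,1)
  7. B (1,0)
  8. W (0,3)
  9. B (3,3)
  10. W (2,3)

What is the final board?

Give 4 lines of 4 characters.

Move 1: B@(1,2) -> caps B=0 W=0
Move 2: W@(2,0) -> caps B=0 W=0
Move 3: B@(2,1) -> caps B=0 W=0
Move 4: W@(3,2) -> caps B=0 W=0
Move 5: B@(1,1) -> caps B=0 W=0
Move 6: W@(0,1) -> caps B=0 W=0
Move 7: B@(1,0) -> caps B=0 W=0
Move 8: W@(0,3) -> caps B=0 W=0
Move 9: B@(3,3) -> caps B=0 W=0
Move 10: W@(2,3) -> caps B=0 W=1

Answer: .W.W
BBB.
WB.W
..W.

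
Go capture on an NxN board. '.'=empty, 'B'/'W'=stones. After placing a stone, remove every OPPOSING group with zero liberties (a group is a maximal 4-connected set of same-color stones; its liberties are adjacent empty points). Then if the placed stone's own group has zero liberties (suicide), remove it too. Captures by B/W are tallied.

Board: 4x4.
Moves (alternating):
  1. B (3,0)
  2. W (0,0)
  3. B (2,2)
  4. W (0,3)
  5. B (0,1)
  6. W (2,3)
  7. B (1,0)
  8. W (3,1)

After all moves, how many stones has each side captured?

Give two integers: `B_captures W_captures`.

Move 1: B@(3,0) -> caps B=0 W=0
Move 2: W@(0,0) -> caps B=0 W=0
Move 3: B@(2,2) -> caps B=0 W=0
Move 4: W@(0,3) -> caps B=0 W=0
Move 5: B@(0,1) -> caps B=0 W=0
Move 6: W@(2,3) -> caps B=0 W=0
Move 7: B@(1,0) -> caps B=1 W=0
Move 8: W@(3,1) -> caps B=1 W=0

Answer: 1 0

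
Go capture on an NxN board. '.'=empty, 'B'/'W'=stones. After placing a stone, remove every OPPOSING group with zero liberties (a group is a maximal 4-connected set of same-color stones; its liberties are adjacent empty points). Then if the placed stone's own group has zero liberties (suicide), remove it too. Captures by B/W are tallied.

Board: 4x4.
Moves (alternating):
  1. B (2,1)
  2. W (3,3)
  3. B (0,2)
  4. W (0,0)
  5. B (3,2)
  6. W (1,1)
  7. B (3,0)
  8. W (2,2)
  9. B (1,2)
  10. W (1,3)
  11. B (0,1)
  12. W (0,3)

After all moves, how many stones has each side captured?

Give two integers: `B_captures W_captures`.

Move 1: B@(2,1) -> caps B=0 W=0
Move 2: W@(3,3) -> caps B=0 W=0
Move 3: B@(0,2) -> caps B=0 W=0
Move 4: W@(0,0) -> caps B=0 W=0
Move 5: B@(3,2) -> caps B=0 W=0
Move 6: W@(1,1) -> caps B=0 W=0
Move 7: B@(3,0) -> caps B=0 W=0
Move 8: W@(2,2) -> caps B=0 W=0
Move 9: B@(1,2) -> caps B=0 W=0
Move 10: W@(1,3) -> caps B=0 W=0
Move 11: B@(0,1) -> caps B=0 W=0
Move 12: W@(0,3) -> caps B=0 W=3

Answer: 0 3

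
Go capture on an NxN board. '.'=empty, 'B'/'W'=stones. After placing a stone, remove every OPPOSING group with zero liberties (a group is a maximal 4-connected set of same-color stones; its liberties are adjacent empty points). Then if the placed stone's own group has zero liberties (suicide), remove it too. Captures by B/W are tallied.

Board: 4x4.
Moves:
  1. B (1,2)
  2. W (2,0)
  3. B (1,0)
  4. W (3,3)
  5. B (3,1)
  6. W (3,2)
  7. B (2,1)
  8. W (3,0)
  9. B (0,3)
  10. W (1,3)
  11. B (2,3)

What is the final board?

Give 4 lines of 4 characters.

Move 1: B@(1,2) -> caps B=0 W=0
Move 2: W@(2,0) -> caps B=0 W=0
Move 3: B@(1,0) -> caps B=0 W=0
Move 4: W@(3,3) -> caps B=0 W=0
Move 5: B@(3,1) -> caps B=0 W=0
Move 6: W@(3,2) -> caps B=0 W=0
Move 7: B@(2,1) -> caps B=0 W=0
Move 8: W@(3,0) -> caps B=0 W=0
Move 9: B@(0,3) -> caps B=0 W=0
Move 10: W@(1,3) -> caps B=0 W=0
Move 11: B@(2,3) -> caps B=1 W=0

Answer: ...B
B.B.
.B.B
.BWW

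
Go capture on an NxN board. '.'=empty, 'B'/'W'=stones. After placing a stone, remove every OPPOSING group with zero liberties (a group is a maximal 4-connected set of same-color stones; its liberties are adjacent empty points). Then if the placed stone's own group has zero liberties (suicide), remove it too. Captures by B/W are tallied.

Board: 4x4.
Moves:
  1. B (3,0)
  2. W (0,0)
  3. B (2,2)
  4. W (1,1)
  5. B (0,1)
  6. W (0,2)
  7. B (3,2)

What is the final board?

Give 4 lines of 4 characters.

Answer: W.W.
.W..
..B.
B.B.

Derivation:
Move 1: B@(3,0) -> caps B=0 W=0
Move 2: W@(0,0) -> caps B=0 W=0
Move 3: B@(2,2) -> caps B=0 W=0
Move 4: W@(1,1) -> caps B=0 W=0
Move 5: B@(0,1) -> caps B=0 W=0
Move 6: W@(0,2) -> caps B=0 W=1
Move 7: B@(3,2) -> caps B=0 W=1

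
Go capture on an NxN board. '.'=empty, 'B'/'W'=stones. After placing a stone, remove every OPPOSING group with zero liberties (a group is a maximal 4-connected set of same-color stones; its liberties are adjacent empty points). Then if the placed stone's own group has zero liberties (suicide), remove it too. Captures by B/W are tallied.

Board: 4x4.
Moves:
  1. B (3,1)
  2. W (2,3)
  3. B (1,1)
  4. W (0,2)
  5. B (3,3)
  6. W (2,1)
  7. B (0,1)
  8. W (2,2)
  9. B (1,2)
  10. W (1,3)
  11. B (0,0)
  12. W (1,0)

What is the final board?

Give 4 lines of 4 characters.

Answer: ..W.
W..W
.WWW
.B.B

Derivation:
Move 1: B@(3,1) -> caps B=0 W=0
Move 2: W@(2,3) -> caps B=0 W=0
Move 3: B@(1,1) -> caps B=0 W=0
Move 4: W@(0,2) -> caps B=0 W=0
Move 5: B@(3,3) -> caps B=0 W=0
Move 6: W@(2,1) -> caps B=0 W=0
Move 7: B@(0,1) -> caps B=0 W=0
Move 8: W@(2,2) -> caps B=0 W=0
Move 9: B@(1,2) -> caps B=0 W=0
Move 10: W@(1,3) -> caps B=0 W=0
Move 11: B@(0,0) -> caps B=0 W=0
Move 12: W@(1,0) -> caps B=0 W=4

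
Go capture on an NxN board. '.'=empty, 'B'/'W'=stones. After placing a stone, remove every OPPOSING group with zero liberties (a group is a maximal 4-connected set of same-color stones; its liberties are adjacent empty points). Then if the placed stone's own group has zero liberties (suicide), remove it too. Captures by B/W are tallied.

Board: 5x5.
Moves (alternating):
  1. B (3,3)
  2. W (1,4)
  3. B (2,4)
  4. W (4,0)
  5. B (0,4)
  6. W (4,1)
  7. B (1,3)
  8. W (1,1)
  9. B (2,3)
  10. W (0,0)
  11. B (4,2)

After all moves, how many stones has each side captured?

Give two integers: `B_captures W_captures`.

Move 1: B@(3,3) -> caps B=0 W=0
Move 2: W@(1,4) -> caps B=0 W=0
Move 3: B@(2,4) -> caps B=0 W=0
Move 4: W@(4,0) -> caps B=0 W=0
Move 5: B@(0,4) -> caps B=0 W=0
Move 6: W@(4,1) -> caps B=0 W=0
Move 7: B@(1,3) -> caps B=1 W=0
Move 8: W@(1,1) -> caps B=1 W=0
Move 9: B@(2,3) -> caps B=1 W=0
Move 10: W@(0,0) -> caps B=1 W=0
Move 11: B@(4,2) -> caps B=1 W=0

Answer: 1 0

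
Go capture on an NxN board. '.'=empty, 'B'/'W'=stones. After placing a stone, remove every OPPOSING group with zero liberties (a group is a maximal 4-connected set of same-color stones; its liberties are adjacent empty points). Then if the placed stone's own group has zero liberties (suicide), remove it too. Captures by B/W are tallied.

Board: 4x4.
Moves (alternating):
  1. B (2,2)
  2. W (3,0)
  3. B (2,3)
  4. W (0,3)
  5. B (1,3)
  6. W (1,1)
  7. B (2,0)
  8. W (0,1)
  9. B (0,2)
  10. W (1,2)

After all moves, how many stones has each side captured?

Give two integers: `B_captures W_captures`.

Move 1: B@(2,2) -> caps B=0 W=0
Move 2: W@(3,0) -> caps B=0 W=0
Move 3: B@(2,3) -> caps B=0 W=0
Move 4: W@(0,3) -> caps B=0 W=0
Move 5: B@(1,3) -> caps B=0 W=0
Move 6: W@(1,1) -> caps B=0 W=0
Move 7: B@(2,0) -> caps B=0 W=0
Move 8: W@(0,1) -> caps B=0 W=0
Move 9: B@(0,2) -> caps B=1 W=0
Move 10: W@(1,2) -> caps B=1 W=0

Answer: 1 0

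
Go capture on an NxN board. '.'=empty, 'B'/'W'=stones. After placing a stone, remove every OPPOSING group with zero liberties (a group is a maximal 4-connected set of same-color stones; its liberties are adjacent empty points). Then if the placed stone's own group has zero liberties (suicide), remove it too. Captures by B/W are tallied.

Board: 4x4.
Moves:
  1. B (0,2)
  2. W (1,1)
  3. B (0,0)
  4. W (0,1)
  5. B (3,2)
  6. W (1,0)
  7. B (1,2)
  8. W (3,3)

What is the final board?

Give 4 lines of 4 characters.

Answer: .WB.
WWB.
....
..BW

Derivation:
Move 1: B@(0,2) -> caps B=0 W=0
Move 2: W@(1,1) -> caps B=0 W=0
Move 3: B@(0,0) -> caps B=0 W=0
Move 4: W@(0,1) -> caps B=0 W=0
Move 5: B@(3,2) -> caps B=0 W=0
Move 6: W@(1,0) -> caps B=0 W=1
Move 7: B@(1,2) -> caps B=0 W=1
Move 8: W@(3,3) -> caps B=0 W=1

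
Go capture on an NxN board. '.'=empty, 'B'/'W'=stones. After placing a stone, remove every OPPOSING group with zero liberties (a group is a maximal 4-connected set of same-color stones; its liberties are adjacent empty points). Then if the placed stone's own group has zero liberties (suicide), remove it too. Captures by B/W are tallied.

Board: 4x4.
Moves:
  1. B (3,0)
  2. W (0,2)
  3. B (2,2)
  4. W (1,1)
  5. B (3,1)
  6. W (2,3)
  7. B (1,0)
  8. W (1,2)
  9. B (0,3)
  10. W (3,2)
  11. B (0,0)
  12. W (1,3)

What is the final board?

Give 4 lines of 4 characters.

Answer: B.W.
BWWW
..BW
BBW.

Derivation:
Move 1: B@(3,0) -> caps B=0 W=0
Move 2: W@(0,2) -> caps B=0 W=0
Move 3: B@(2,2) -> caps B=0 W=0
Move 4: W@(1,1) -> caps B=0 W=0
Move 5: B@(3,1) -> caps B=0 W=0
Move 6: W@(2,3) -> caps B=0 W=0
Move 7: B@(1,0) -> caps B=0 W=0
Move 8: W@(1,2) -> caps B=0 W=0
Move 9: B@(0,3) -> caps B=0 W=0
Move 10: W@(3,2) -> caps B=0 W=0
Move 11: B@(0,0) -> caps B=0 W=0
Move 12: W@(1,3) -> caps B=0 W=1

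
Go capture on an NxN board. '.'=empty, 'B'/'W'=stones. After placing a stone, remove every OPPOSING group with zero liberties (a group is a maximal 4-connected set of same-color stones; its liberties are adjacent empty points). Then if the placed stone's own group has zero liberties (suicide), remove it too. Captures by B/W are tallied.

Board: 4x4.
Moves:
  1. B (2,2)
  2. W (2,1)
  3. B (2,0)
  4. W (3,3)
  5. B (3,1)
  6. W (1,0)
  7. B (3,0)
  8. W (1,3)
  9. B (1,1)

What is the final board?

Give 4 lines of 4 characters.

Move 1: B@(2,2) -> caps B=0 W=0
Move 2: W@(2,1) -> caps B=0 W=0
Move 3: B@(2,0) -> caps B=0 W=0
Move 4: W@(3,3) -> caps B=0 W=0
Move 5: B@(3,1) -> caps B=0 W=0
Move 6: W@(1,0) -> caps B=0 W=0
Move 7: B@(3,0) -> caps B=0 W=0
Move 8: W@(1,3) -> caps B=0 W=0
Move 9: B@(1,1) -> caps B=1 W=0

Answer: ....
WB.W
B.B.
BB.W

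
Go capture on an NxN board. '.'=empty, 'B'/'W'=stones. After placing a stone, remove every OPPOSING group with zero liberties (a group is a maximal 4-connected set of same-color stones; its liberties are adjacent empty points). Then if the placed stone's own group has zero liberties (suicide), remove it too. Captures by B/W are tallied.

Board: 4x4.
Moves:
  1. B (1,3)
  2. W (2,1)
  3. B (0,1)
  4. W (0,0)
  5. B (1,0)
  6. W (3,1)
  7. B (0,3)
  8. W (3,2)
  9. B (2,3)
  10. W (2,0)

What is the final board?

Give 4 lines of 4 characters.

Answer: .B.B
B..B
WW.B
.WW.

Derivation:
Move 1: B@(1,3) -> caps B=0 W=0
Move 2: W@(2,1) -> caps B=0 W=0
Move 3: B@(0,1) -> caps B=0 W=0
Move 4: W@(0,0) -> caps B=0 W=0
Move 5: B@(1,0) -> caps B=1 W=0
Move 6: W@(3,1) -> caps B=1 W=0
Move 7: B@(0,3) -> caps B=1 W=0
Move 8: W@(3,2) -> caps B=1 W=0
Move 9: B@(2,3) -> caps B=1 W=0
Move 10: W@(2,0) -> caps B=1 W=0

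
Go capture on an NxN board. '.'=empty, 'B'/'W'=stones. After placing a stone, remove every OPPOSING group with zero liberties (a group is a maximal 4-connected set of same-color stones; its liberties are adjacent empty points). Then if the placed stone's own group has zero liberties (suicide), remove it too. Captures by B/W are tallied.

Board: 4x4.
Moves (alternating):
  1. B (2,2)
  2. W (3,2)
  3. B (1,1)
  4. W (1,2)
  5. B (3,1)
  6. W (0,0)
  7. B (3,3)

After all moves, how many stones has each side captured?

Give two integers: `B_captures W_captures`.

Answer: 1 0

Derivation:
Move 1: B@(2,2) -> caps B=0 W=0
Move 2: W@(3,2) -> caps B=0 W=0
Move 3: B@(1,1) -> caps B=0 W=0
Move 4: W@(1,2) -> caps B=0 W=0
Move 5: B@(3,1) -> caps B=0 W=0
Move 6: W@(0,0) -> caps B=0 W=0
Move 7: B@(3,3) -> caps B=1 W=0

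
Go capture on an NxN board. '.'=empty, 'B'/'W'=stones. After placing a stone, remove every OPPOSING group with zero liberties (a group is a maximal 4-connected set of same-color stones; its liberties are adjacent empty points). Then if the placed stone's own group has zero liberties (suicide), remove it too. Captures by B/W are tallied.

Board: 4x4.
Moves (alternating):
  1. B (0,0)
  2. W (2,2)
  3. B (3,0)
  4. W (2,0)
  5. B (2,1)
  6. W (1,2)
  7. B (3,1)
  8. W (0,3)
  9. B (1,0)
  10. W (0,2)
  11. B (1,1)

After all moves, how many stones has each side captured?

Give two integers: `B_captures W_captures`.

Move 1: B@(0,0) -> caps B=0 W=0
Move 2: W@(2,2) -> caps B=0 W=0
Move 3: B@(3,0) -> caps B=0 W=0
Move 4: W@(2,0) -> caps B=0 W=0
Move 5: B@(2,1) -> caps B=0 W=0
Move 6: W@(1,2) -> caps B=0 W=0
Move 7: B@(3,1) -> caps B=0 W=0
Move 8: W@(0,3) -> caps B=0 W=0
Move 9: B@(1,0) -> caps B=1 W=0
Move 10: W@(0,2) -> caps B=1 W=0
Move 11: B@(1,1) -> caps B=1 W=0

Answer: 1 0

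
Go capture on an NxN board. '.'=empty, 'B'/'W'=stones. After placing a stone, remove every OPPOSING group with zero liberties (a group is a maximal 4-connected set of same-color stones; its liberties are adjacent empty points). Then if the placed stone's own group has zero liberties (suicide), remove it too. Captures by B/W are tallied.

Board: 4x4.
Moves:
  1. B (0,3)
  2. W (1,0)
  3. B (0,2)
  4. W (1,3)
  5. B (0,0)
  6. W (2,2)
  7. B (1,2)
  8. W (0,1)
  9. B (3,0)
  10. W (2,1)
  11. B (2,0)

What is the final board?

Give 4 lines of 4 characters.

Answer: .WBB
W.BW
BWW.
B...

Derivation:
Move 1: B@(0,3) -> caps B=0 W=0
Move 2: W@(1,0) -> caps B=0 W=0
Move 3: B@(0,2) -> caps B=0 W=0
Move 4: W@(1,3) -> caps B=0 W=0
Move 5: B@(0,0) -> caps B=0 W=0
Move 6: W@(2,2) -> caps B=0 W=0
Move 7: B@(1,2) -> caps B=0 W=0
Move 8: W@(0,1) -> caps B=0 W=1
Move 9: B@(3,0) -> caps B=0 W=1
Move 10: W@(2,1) -> caps B=0 W=1
Move 11: B@(2,0) -> caps B=0 W=1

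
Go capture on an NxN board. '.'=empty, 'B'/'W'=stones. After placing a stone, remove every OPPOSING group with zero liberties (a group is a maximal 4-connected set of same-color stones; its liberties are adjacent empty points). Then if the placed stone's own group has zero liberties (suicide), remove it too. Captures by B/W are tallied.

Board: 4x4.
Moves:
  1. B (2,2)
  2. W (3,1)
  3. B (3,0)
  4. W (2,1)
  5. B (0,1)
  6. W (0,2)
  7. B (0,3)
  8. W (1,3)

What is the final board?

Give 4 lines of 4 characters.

Answer: .BW.
...W
.WB.
BW..

Derivation:
Move 1: B@(2,2) -> caps B=0 W=0
Move 2: W@(3,1) -> caps B=0 W=0
Move 3: B@(3,0) -> caps B=0 W=0
Move 4: W@(2,1) -> caps B=0 W=0
Move 5: B@(0,1) -> caps B=0 W=0
Move 6: W@(0,2) -> caps B=0 W=0
Move 7: B@(0,3) -> caps B=0 W=0
Move 8: W@(1,3) -> caps B=0 W=1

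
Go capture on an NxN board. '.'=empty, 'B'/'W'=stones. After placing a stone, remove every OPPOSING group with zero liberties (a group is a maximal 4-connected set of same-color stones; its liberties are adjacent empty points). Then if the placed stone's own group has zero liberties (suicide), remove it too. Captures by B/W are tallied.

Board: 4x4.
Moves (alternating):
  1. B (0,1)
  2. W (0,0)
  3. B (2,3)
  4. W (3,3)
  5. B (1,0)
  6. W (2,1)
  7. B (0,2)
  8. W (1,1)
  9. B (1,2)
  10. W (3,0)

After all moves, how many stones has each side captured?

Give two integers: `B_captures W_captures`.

Move 1: B@(0,1) -> caps B=0 W=0
Move 2: W@(0,0) -> caps B=0 W=0
Move 3: B@(2,3) -> caps B=0 W=0
Move 4: W@(3,3) -> caps B=0 W=0
Move 5: B@(1,0) -> caps B=1 W=0
Move 6: W@(2,1) -> caps B=1 W=0
Move 7: B@(0,2) -> caps B=1 W=0
Move 8: W@(1,1) -> caps B=1 W=0
Move 9: B@(1,2) -> caps B=1 W=0
Move 10: W@(3,0) -> caps B=1 W=0

Answer: 1 0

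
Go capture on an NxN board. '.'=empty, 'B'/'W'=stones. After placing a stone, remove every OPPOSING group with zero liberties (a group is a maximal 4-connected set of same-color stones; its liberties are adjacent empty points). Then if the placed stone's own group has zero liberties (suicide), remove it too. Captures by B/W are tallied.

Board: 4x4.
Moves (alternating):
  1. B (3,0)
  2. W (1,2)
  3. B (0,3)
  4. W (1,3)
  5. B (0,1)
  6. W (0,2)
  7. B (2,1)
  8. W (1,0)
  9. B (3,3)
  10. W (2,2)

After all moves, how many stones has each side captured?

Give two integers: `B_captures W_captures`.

Answer: 0 1

Derivation:
Move 1: B@(3,0) -> caps B=0 W=0
Move 2: W@(1,2) -> caps B=0 W=0
Move 3: B@(0,3) -> caps B=0 W=0
Move 4: W@(1,3) -> caps B=0 W=0
Move 5: B@(0,1) -> caps B=0 W=0
Move 6: W@(0,2) -> caps B=0 W=1
Move 7: B@(2,1) -> caps B=0 W=1
Move 8: W@(1,0) -> caps B=0 W=1
Move 9: B@(3,3) -> caps B=0 W=1
Move 10: W@(2,2) -> caps B=0 W=1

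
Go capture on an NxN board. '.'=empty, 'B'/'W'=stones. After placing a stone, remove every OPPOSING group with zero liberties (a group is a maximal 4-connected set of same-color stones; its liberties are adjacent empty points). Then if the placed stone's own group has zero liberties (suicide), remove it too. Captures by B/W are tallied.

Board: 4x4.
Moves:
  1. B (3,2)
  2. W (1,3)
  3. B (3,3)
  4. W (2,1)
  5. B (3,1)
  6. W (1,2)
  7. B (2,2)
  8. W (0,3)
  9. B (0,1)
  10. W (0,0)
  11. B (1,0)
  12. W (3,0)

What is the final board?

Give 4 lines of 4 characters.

Answer: .B.W
B.WW
.WB.
WBBB

Derivation:
Move 1: B@(3,2) -> caps B=0 W=0
Move 2: W@(1,3) -> caps B=0 W=0
Move 3: B@(3,3) -> caps B=0 W=0
Move 4: W@(2,1) -> caps B=0 W=0
Move 5: B@(3,1) -> caps B=0 W=0
Move 6: W@(1,2) -> caps B=0 W=0
Move 7: B@(2,2) -> caps B=0 W=0
Move 8: W@(0,3) -> caps B=0 W=0
Move 9: B@(0,1) -> caps B=0 W=0
Move 10: W@(0,0) -> caps B=0 W=0
Move 11: B@(1,0) -> caps B=1 W=0
Move 12: W@(3,0) -> caps B=1 W=0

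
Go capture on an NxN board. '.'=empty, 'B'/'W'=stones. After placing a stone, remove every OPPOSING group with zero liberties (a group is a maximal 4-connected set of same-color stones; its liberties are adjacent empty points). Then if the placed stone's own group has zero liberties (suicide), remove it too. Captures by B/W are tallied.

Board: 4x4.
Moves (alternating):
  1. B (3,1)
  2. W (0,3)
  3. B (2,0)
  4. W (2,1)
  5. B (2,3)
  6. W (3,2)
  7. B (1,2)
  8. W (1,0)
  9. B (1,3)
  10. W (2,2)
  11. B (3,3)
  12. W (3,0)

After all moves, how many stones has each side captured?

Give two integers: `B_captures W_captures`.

Move 1: B@(3,1) -> caps B=0 W=0
Move 2: W@(0,3) -> caps B=0 W=0
Move 3: B@(2,0) -> caps B=0 W=0
Move 4: W@(2,1) -> caps B=0 W=0
Move 5: B@(2,3) -> caps B=0 W=0
Move 6: W@(3,2) -> caps B=0 W=0
Move 7: B@(1,2) -> caps B=0 W=0
Move 8: W@(1,0) -> caps B=0 W=0
Move 9: B@(1,3) -> caps B=0 W=0
Move 10: W@(2,2) -> caps B=0 W=0
Move 11: B@(3,3) -> caps B=0 W=0
Move 12: W@(3,0) -> caps B=0 W=2

Answer: 0 2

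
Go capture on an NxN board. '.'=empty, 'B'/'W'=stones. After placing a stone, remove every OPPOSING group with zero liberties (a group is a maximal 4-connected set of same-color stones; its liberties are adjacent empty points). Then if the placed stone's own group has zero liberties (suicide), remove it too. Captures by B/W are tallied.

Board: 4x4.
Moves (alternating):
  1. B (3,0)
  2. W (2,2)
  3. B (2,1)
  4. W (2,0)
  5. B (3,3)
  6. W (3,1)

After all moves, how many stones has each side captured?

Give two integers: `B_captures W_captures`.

Answer: 0 1

Derivation:
Move 1: B@(3,0) -> caps B=0 W=0
Move 2: W@(2,2) -> caps B=0 W=0
Move 3: B@(2,1) -> caps B=0 W=0
Move 4: W@(2,0) -> caps B=0 W=0
Move 5: B@(3,3) -> caps B=0 W=0
Move 6: W@(3,1) -> caps B=0 W=1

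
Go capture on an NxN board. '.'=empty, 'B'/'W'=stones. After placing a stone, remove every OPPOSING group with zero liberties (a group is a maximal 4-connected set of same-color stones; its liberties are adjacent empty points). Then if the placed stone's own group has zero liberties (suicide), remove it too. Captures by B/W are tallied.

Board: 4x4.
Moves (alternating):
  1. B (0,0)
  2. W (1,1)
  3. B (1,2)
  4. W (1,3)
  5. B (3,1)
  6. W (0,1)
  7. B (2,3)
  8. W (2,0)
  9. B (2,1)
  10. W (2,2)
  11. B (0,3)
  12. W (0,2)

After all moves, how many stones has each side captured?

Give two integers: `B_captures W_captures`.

Move 1: B@(0,0) -> caps B=0 W=0
Move 2: W@(1,1) -> caps B=0 W=0
Move 3: B@(1,2) -> caps B=0 W=0
Move 4: W@(1,3) -> caps B=0 W=0
Move 5: B@(3,1) -> caps B=0 W=0
Move 6: W@(0,1) -> caps B=0 W=0
Move 7: B@(2,3) -> caps B=0 W=0
Move 8: W@(2,0) -> caps B=0 W=0
Move 9: B@(2,1) -> caps B=0 W=0
Move 10: W@(2,2) -> caps B=0 W=0
Move 11: B@(0,3) -> caps B=1 W=0
Move 12: W@(0,2) -> caps B=1 W=0

Answer: 1 0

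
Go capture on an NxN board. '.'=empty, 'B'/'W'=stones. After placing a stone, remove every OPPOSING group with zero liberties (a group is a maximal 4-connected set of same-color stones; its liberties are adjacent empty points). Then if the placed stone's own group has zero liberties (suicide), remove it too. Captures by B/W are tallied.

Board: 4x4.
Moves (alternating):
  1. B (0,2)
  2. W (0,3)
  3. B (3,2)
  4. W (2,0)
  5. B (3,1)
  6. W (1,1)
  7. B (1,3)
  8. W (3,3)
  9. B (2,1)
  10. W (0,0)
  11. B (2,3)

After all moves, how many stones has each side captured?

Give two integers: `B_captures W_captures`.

Answer: 2 0

Derivation:
Move 1: B@(0,2) -> caps B=0 W=0
Move 2: W@(0,3) -> caps B=0 W=0
Move 3: B@(3,2) -> caps B=0 W=0
Move 4: W@(2,0) -> caps B=0 W=0
Move 5: B@(3,1) -> caps B=0 W=0
Move 6: W@(1,1) -> caps B=0 W=0
Move 7: B@(1,3) -> caps B=1 W=0
Move 8: W@(3,3) -> caps B=1 W=0
Move 9: B@(2,1) -> caps B=1 W=0
Move 10: W@(0,0) -> caps B=1 W=0
Move 11: B@(2,3) -> caps B=2 W=0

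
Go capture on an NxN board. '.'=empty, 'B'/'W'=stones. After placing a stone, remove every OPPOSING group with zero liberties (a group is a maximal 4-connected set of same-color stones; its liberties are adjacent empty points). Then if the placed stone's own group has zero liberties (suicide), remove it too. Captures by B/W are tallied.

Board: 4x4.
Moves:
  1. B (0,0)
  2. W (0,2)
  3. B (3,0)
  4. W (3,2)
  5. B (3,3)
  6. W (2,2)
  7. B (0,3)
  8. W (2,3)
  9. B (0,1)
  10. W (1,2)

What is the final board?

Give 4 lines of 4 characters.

Answer: BBWB
..W.
..WW
B.W.

Derivation:
Move 1: B@(0,0) -> caps B=0 W=0
Move 2: W@(0,2) -> caps B=0 W=0
Move 3: B@(3,0) -> caps B=0 W=0
Move 4: W@(3,2) -> caps B=0 W=0
Move 5: B@(3,3) -> caps B=0 W=0
Move 6: W@(2,2) -> caps B=0 W=0
Move 7: B@(0,3) -> caps B=0 W=0
Move 8: W@(2,3) -> caps B=0 W=1
Move 9: B@(0,1) -> caps B=0 W=1
Move 10: W@(1,2) -> caps B=0 W=1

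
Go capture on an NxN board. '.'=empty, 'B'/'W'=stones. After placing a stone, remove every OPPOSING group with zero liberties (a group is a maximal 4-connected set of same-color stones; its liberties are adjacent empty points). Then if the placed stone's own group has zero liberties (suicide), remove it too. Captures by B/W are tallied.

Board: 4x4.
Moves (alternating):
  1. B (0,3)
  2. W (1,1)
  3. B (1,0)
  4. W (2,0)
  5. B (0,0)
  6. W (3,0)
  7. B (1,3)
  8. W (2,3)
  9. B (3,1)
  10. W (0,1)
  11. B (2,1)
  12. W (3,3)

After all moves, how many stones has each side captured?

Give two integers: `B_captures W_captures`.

Answer: 0 2

Derivation:
Move 1: B@(0,3) -> caps B=0 W=0
Move 2: W@(1,1) -> caps B=0 W=0
Move 3: B@(1,0) -> caps B=0 W=0
Move 4: W@(2,0) -> caps B=0 W=0
Move 5: B@(0,0) -> caps B=0 W=0
Move 6: W@(3,0) -> caps B=0 W=0
Move 7: B@(1,3) -> caps B=0 W=0
Move 8: W@(2,3) -> caps B=0 W=0
Move 9: B@(3,1) -> caps B=0 W=0
Move 10: W@(0,1) -> caps B=0 W=2
Move 11: B@(2,1) -> caps B=0 W=2
Move 12: W@(3,3) -> caps B=0 W=2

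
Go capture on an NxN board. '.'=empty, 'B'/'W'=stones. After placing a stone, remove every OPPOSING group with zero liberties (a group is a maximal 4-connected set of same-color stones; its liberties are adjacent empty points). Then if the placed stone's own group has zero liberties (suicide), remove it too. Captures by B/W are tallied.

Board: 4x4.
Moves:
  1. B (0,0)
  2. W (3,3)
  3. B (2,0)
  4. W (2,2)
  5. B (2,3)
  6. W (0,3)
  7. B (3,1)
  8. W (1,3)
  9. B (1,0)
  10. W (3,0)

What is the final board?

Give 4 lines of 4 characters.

Answer: B..W
B..W
B.W.
.B.W

Derivation:
Move 1: B@(0,0) -> caps B=0 W=0
Move 2: W@(3,3) -> caps B=0 W=0
Move 3: B@(2,0) -> caps B=0 W=0
Move 4: W@(2,2) -> caps B=0 W=0
Move 5: B@(2,3) -> caps B=0 W=0
Move 6: W@(0,3) -> caps B=0 W=0
Move 7: B@(3,1) -> caps B=0 W=0
Move 8: W@(1,3) -> caps B=0 W=1
Move 9: B@(1,0) -> caps B=0 W=1
Move 10: W@(3,0) -> caps B=0 W=1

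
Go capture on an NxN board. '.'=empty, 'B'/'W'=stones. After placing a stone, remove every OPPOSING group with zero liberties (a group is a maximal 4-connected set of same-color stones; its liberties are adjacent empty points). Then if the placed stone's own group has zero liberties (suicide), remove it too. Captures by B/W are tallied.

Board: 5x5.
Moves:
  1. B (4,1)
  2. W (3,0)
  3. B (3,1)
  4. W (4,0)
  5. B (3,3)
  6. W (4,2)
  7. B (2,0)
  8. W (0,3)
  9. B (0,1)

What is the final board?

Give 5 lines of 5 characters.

Answer: .B.W.
.....
B....
.B.B.
.BW..

Derivation:
Move 1: B@(4,1) -> caps B=0 W=0
Move 2: W@(3,0) -> caps B=0 W=0
Move 3: B@(3,1) -> caps B=0 W=0
Move 4: W@(4,0) -> caps B=0 W=0
Move 5: B@(3,3) -> caps B=0 W=0
Move 6: W@(4,2) -> caps B=0 W=0
Move 7: B@(2,0) -> caps B=2 W=0
Move 8: W@(0,3) -> caps B=2 W=0
Move 9: B@(0,1) -> caps B=2 W=0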